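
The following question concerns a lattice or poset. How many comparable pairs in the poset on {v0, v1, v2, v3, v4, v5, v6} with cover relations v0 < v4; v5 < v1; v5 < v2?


A comparable pair {a,b} has a < b or b < a in the order.
Count unordered pairs where one element is strictly below the other.
Examples: {v0,v4}, {v1,v5}, {v2,v5}
Total comparable pairs: 3


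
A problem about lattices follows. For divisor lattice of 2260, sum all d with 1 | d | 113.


Interval [1,113] in divisors of 2260: [1, 113]
Sum = 114


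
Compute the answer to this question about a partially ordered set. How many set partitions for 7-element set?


B(n) = number of set partitions of an n-element set.
B(n) satisfies the recurrence: B(n+1) = sum_k C(n,k)*B(k).
B(7) = 877


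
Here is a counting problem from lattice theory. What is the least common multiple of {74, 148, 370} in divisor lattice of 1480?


In a divisor lattice, join = lcm (least common multiple).
Compute lcm iteratively: start with first element, then lcm(current, next).
Elements: [74, 148, 370]
lcm(74,148) = 148
lcm(148,370) = 740
Final lcm = 740


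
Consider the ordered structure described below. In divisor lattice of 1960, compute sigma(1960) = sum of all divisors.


sigma(n) = sum of divisors.
Divisors of 1960: [1, 2, 4, 5, 7, 8, 10, 14, 20, 28, 35, 40, 49, 56, 70, 98, 140, 196, 245, 280, 392, 490, 980, 1960]
Sum = 5130


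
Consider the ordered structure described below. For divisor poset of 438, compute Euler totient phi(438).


phi(n) = n * prod_{p|n} (1 - 1/p).
Prime divisors of 438: [2, 3, 73]
phi(438) = 438 * (1 - 1/2) * (1 - 1/3) * (1 - 1/73)
phi(438) = 144


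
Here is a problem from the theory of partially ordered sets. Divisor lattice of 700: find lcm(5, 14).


In a divisor lattice, join = lcm (least common multiple).
gcd(5,14) = 1
lcm(5,14) = 5*14/gcd = 70/1 = 70


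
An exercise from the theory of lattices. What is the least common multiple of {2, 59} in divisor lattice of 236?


In a divisor lattice, join = lcm (least common multiple).
Compute lcm iteratively: start with first element, then lcm(current, next).
Elements: [2, 59]
lcm(2,59) = 118
Final lcm = 118


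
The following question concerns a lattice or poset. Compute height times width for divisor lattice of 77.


Height = length of longest chain minus 1; width = size of largest antichain.
A maximum chain: 1 | 11 | 77  (height 2).
A maximum antichain: {7, 11}  (width 2).
Product = 2 * 2 = 4


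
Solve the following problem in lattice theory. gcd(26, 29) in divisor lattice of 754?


Meet=gcd.
gcd(26,29)=1


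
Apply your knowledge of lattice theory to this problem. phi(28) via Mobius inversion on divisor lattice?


phi(n) = n * prod_{p|n} (1 - 1/p).
Prime divisors of 28: [2, 7]
phi(28) = 28 * (1 - 1/2) * (1 - 1/7)
phi(28) = 12


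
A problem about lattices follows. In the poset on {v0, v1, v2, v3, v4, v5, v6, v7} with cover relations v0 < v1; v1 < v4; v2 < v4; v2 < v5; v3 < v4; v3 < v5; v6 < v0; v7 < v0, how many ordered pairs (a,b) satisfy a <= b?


The order relation is {(a,b) : a <= b}, reflexive so it includes (a,a).
Examples: (v0,v0), (v0,v1), (v0,v4), (v1,v1), (v1,v4), ...
Total ordered pairs: 21


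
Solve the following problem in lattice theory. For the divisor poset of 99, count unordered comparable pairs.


A comparable pair {a,b} has a < b or b < a in the order.
Count unordered pairs where one element is strictly below the other.
Examples: {1,3}, {1,9}, {1,11}, {1,33}, ...
Total comparable pairs: 12


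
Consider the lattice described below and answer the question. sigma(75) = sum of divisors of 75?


sigma(n) = sum of divisors.
Divisors of 75: [1, 3, 5, 15, 25, 75]
Sum = 124


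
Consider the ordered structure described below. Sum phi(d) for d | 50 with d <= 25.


Divisors of 50 up to 25: [1, 2, 5, 10, 25]
phi values: [1, 1, 4, 4, 20]
Sum = 30


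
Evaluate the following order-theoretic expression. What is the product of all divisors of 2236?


Divisors of 2236: [1, 2, 4, 13, 26, 43, 52, 86, 172, 559, 1118, 2236]
Product = n^(d(n)/2) = 2236^(12/2)
Product = 124977201386211905536


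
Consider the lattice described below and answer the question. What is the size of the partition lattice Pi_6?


B(n) = number of set partitions of an n-element set.
B(n) satisfies the recurrence: B(n+1) = sum_k C(n,k)*B(k).
B(6) = 203


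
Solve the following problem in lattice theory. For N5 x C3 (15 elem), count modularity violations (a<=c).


Modular law: if a <= c then a v (b ^ c) = (a v b) ^ c.
Check all triples (a,b,c) with a <= c among 15 elements.
  e.g. a=(a,0), b=(c,0), c=(b,0): lhs=(a,0) != rhs=(b,0)
  e.g. a=(a,0), b=(c,1), c=(b,0): lhs=(a,0) != rhs=(b,0)
Total violating triples: 18


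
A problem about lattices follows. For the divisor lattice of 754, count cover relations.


A cover relation a -< b holds when a < b with no c strictly between.
Cover relations:
  1 -< 2
  1 -< 13
  1 -< 29
  2 -< 26
  2 -< 58
  13 -< 26
  13 -< 377
  26 -< 754
  ...4 more
Total: 12


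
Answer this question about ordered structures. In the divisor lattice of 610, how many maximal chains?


A maximal chain goes from the minimum element to a maximal element via cover relations.
Counting all min-to-max paths in the cover graph.
Total maximal chains: 6


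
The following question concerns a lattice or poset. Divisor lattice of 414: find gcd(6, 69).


In a divisor lattice, meet = gcd (greatest common divisor).
By Euclidean algorithm or factoring: gcd(6,69) = 3


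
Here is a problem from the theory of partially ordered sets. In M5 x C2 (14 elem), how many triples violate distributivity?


Distributive law: a ^ (b v c) = (a ^ b) v (a ^ c).
Check all 14^3 = 2744 ordered triples (a,b,c).
  e.g. a=(a1,0), b=(a2,0), c=(a3,0): lhs=(a1,0) != rhs=(0,0)
  e.g. a=(a1,0), b=(a2,0), c=(a3,1): lhs=(a1,0) != rhs=(0,0)
Total violating triples: 480


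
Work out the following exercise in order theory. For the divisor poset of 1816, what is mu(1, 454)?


In a divisor lattice, mu(a,b) = mu(b/a) where mu is the classical Mobius function.
b/a = 454/1 = 454
Prime factorization of 454: primes [2, 227]
454 is squarefree with 2 prime factor(s), so mu(454) = (-1)^2 = 1


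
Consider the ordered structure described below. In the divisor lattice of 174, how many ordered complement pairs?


Complement pair (a,b): a meet b = bottom, a join b = top.
Here: gcd(a,b)=1 and lcm(a,b)=174, i.e. a*b=174 with a,b coprime.
Pairs found: (1,174), (2,87), (3,58), (6,29), ... (4 more)
Total ordered pairs: 8


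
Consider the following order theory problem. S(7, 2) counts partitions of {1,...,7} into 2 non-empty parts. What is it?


S(n,k) = k*S(n-1,k) + S(n-1,k-1).
S(6,2) = 31, S(6,1) = 1
S(7,2) = 2*31 + 1 = 62 + 1
S(7,2) = 63


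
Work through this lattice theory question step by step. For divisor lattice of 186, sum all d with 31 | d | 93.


Interval [31,93] in divisors of 186: [31, 93]
Sum = 124


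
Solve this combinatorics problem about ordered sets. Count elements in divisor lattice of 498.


Divisors of 498: [1, 2, 3, 6, 83, 166, 249, 498]
Count: 8


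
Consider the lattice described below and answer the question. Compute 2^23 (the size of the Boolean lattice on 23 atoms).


Power set = 2^n.
2^23 = 8388608


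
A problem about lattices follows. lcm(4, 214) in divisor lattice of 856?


Join=lcm.
gcd(4,214)=2
lcm=428


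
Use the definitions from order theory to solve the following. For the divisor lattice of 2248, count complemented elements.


An element a is complemented if some b has a meet b = bottom, a join b = top.
a is complemented iff gcd(a, n/a)=1, i.e. a is a unitary divisor of 2248.
Complemented elements: 1, 8, 281, 2248
Count: 4


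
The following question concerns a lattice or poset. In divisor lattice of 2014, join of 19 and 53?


In a divisor lattice, join = lcm (least common multiple).
gcd(19,53) = 1
lcm(19,53) = 19*53/gcd = 1007/1 = 1007


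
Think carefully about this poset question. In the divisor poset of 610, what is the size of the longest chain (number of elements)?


A chain is a totally ordered subset; we count the number of elements in a maximum chain.
Compute, for each element x, the size of the longest chain ending at x:
  1: 1
  2: 2
  5: 2
  61: 2
  10: 3
  122: 3
  ...
A maximum chain: 1 < 2 < 10 < 610
Number of elements in the longest chain: 4


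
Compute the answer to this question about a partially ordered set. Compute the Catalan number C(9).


C(n) = C(2n, n) / (n+1).
C(18, 9) = 48620
C(9) = 48620 / 10 = 4862


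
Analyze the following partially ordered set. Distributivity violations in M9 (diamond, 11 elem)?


Distributive law: a ^ (b v c) = (a ^ b) v (a ^ c).
Check all 11^3 = 1331 ordered triples (a,b,c).
  e.g. a=a1, b=a2, c=a3: lhs=a1 != rhs=0
  e.g. a=a1, b=a2, c=a4: lhs=a1 != rhs=0
Total violating triples: 504


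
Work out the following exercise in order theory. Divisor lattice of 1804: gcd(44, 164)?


Meet=gcd.
gcd(44,164)=4


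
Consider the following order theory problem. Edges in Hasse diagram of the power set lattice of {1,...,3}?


A cover relation a -< b holds when a < b with no c strictly between.
Cover relations:
  {} -< {1}
  {} -< {2}
  {} -< {3}
  {1} -< {1,2}
  {1} -< {1,3}
  {2} -< {1,2}
  {2} -< {2,3}
  {3} -< {1,3}
  ...4 more
Total: 12


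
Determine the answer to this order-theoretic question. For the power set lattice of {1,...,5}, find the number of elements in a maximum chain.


A chain is a totally ordered subset; we count the number of elements in a maximum chain.
Compute, for each element x, the size of the longest chain ending at x:
  {}: 1
  {1}: 2
  {2}: 2
  {3}: 2
  {4}: 2
  {5}: 2
  ...
A maximum chain: {} < {1} < {1,2} < {1,2,3} < {1,2,3,4} < {1,2,3,4,5}
Number of elements in the longest chain: 6


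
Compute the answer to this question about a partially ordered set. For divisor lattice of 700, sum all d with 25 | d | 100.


Interval [25,100] in divisors of 700: [25, 50, 100]
Sum = 175


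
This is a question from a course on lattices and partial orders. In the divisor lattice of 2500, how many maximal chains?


A maximal chain goes from the minimum element to a maximal element via cover relations.
Counting all min-to-max paths in the cover graph.
Total maximal chains: 15


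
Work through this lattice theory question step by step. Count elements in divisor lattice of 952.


Divisors of 952: [1, 2, 4, 7, 8, 14, 17, 28, 34, 56, 68, 119, 136, 238, 476, 952]
Count: 16


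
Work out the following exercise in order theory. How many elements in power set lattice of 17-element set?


Power set = 2^n.
2^17 = 131072


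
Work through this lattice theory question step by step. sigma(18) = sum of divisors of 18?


sigma(n) = sum of divisors.
Divisors of 18: [1, 2, 3, 6, 9, 18]
Sum = 39


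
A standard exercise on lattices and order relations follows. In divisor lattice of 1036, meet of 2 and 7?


In a divisor lattice, meet = gcd (greatest common divisor).
By Euclidean algorithm or factoring: gcd(2,7) = 1


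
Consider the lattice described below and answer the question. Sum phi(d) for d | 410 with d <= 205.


Divisors of 410 up to 205: [1, 2, 5, 10, 41, 82, 205]
phi values: [1, 1, 4, 4, 40, 40, 160]
Sum = 250


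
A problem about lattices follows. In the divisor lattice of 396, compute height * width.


Height = length of longest chain minus 1; width = size of largest antichain.
A maximum chain: 1 | 11 | 33 | 99 | 198 | 396  (height 5).
A maximum antichain: {4, 6, 9, 22, 33}  (width 5).
Product = 5 * 5 = 25


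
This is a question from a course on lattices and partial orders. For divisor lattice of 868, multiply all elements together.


Divisors of 868: [1, 2, 4, 7, 14, 28, 31, 62, 124, 217, 434, 868]
Product = n^(d(n)/2) = 868^(12/2)
Product = 427679418638209024


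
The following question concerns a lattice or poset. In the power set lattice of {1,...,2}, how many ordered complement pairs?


Complement pair (a,b): a meet b = bottom, a join b = top.
Here: A intersect B = {} and A union B = {1,...,2}.
Pairs found: ({},{1,2}), ({1},{2}), ({2},{1}), ({1,2},{})
Total ordered pairs: 4


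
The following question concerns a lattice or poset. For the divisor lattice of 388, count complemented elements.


An element a is complemented if some b has a meet b = bottom, a join b = top.
a is complemented iff gcd(a, n/a)=1, i.e. a is a unitary divisor of 388.
Complemented elements: 1, 4, 97, 388
Count: 4


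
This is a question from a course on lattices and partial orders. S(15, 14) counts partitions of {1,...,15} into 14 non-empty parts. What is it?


S(n,k) = k*S(n-1,k) + S(n-1,k-1).
S(14,14) = 1, S(14,13) = 91
S(15,14) = 14*1 + 91 = 14 + 91
S(15,14) = 105


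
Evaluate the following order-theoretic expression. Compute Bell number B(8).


B(n) = number of set partitions of an n-element set.
B(n) satisfies the recurrence: B(n+1) = sum_k C(n,k)*B(k).
B(8) = 4140


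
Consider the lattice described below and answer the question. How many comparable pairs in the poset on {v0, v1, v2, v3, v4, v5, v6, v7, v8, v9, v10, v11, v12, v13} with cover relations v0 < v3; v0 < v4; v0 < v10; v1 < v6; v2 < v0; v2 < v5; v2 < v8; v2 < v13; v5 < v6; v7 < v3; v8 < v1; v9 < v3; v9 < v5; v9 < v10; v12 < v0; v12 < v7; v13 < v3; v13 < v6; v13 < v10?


A comparable pair {a,b} has a < b or b < a in the order.
Count unordered pairs where one element is strictly below the other.
Examples: {v0,v2}, {v0,v3}, {v0,v4}, {v0,v10}, ...
Total comparable pairs: 29


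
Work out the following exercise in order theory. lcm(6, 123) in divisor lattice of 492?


Join=lcm.
gcd(6,123)=3
lcm=246


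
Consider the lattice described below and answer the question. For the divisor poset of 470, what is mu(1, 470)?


In a divisor lattice, mu(a,b) = mu(b/a) where mu is the classical Mobius function.
b/a = 470/1 = 470
Prime factorization of 470: primes [2, 5, 47]
470 is squarefree with 3 prime factor(s), so mu(470) = (-1)^3 = -1


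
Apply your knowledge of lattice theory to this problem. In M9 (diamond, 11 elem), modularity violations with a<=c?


Modular law: if a <= c then a v (b ^ c) = (a v b) ^ c.
Check all triples (a,b,c) with a <= c among 11 elements.
This lattice is modular (diamonds M_m and their chain-products are modular).
Total violating triples: 0


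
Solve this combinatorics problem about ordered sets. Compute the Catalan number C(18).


C(n) = C(2n, n) / (n+1).
C(36, 18) = 9075135300
C(18) = 9075135300 / 19 = 477638700


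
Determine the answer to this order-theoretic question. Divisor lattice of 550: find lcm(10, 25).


In a divisor lattice, join = lcm (least common multiple).
gcd(10,25) = 5
lcm(10,25) = 10*25/gcd = 250/5 = 50


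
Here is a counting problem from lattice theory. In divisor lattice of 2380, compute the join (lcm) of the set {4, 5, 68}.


In a divisor lattice, join = lcm (least common multiple).
Compute lcm iteratively: start with first element, then lcm(current, next).
Elements: [4, 5, 68]
lcm(4,5) = 20
lcm(20,68) = 340
Final lcm = 340


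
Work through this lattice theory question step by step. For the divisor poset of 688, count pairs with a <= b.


The order relation is {(a,b) : a <= b}, reflexive so it includes (a,a).
Examples: (1,1), (1,16), (1,172), (1,2), (1,344), ...
Total ordered pairs: 45


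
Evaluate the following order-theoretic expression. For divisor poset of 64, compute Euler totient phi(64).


phi(n) = n * prod_{p|n} (1 - 1/p).
Prime divisors of 64: [2]
phi(64) = 64 * (1 - 1/2)
phi(64) = 32


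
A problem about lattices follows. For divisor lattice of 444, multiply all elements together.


Divisors of 444: [1, 2, 3, 4, 6, 12, 37, 74, 111, 148, 222, 444]
Product = n^(d(n)/2) = 444^(12/2)
Product = 7661218005651456


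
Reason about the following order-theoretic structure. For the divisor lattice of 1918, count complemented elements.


An element a is complemented if some b has a meet b = bottom, a join b = top.
a is complemented iff gcd(a, n/a)=1, i.e. a is a unitary divisor of 1918.
Complemented elements: 1, 2, 7, 14, 137, 274, ... (2 more)
Count: 8


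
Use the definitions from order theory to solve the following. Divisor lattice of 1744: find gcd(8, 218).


In a divisor lattice, meet = gcd (greatest common divisor).
By Euclidean algorithm or factoring: gcd(8,218) = 2


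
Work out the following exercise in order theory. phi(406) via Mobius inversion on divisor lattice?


phi(n) = n * prod_{p|n} (1 - 1/p).
Prime divisors of 406: [2, 7, 29]
phi(406) = 406 * (1 - 1/2) * (1 - 1/7) * (1 - 1/29)
phi(406) = 168


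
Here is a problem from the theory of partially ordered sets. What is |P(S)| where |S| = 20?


Power set = 2^n.
2^20 = 1048576


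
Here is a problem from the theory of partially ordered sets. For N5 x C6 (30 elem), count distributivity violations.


Distributive law: a ^ (b v c) = (a ^ b) v (a ^ c).
Check all 30^3 = 27000 ordered triples (a,b,c).
  e.g. a=(b,0), b=(a,0), c=(c,0): lhs=(b,0) != rhs=(a,0)
  e.g. a=(b,0), b=(a,0), c=(c,1): lhs=(b,0) != rhs=(a,0)
Total violating triples: 432


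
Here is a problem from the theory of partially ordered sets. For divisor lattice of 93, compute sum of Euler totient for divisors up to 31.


Divisors of 93 up to 31: [1, 3, 31]
phi values: [1, 2, 30]
Sum = 33


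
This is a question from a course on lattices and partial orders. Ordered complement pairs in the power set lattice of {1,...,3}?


Complement pair (a,b): a meet b = bottom, a join b = top.
Here: A intersect B = {} and A union B = {1,...,3}.
Pairs found: ({},{1,2,3}), ({1},{2,3}), ({2},{1,3}), ({3},{1,2}), ... (4 more)
Total ordered pairs: 8


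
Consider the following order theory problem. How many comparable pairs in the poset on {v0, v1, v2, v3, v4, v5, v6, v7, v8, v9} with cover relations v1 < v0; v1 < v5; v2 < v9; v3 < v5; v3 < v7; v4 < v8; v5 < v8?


A comparable pair {a,b} has a < b or b < a in the order.
Count unordered pairs where one element is strictly below the other.
Examples: {v0,v1}, {v1,v5}, {v1,v8}, {v2,v9}, ...
Total comparable pairs: 9


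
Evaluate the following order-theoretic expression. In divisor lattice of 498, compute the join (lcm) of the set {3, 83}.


In a divisor lattice, join = lcm (least common multiple).
Compute lcm iteratively: start with first element, then lcm(current, next).
Elements: [3, 83]
lcm(3,83) = 249
Final lcm = 249


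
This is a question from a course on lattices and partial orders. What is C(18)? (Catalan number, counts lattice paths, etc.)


C(n) = C(2n, n) / (n+1).
C(36, 18) = 9075135300
C(18) = 9075135300 / 19 = 477638700


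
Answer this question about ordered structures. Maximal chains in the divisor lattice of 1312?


A maximal chain goes from the minimum element to a maximal element via cover relations.
Counting all min-to-max paths in the cover graph.
Total maximal chains: 6


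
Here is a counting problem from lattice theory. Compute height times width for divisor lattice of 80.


Height = length of longest chain minus 1; width = size of largest antichain.
A maximum chain: 1 | 5 | 10 | 20 | 40 | 80  (height 5).
A maximum antichain: {2, 5}  (width 2).
Product = 5 * 2 = 10


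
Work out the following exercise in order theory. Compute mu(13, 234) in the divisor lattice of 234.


In a divisor lattice, mu(a,b) = mu(b/a) where mu is the classical Mobius function.
b/a = 234/13 = 18
Prime factorization of 18: primes [2, 3]
18 is not squarefree, so mu(18) = 0


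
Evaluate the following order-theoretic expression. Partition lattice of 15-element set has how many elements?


B(n) = number of set partitions of an n-element set.
B(n) satisfies the recurrence: B(n+1) = sum_k C(n,k)*B(k).
B(15) = 1382958545


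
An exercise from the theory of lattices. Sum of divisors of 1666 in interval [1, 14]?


Interval [1,14] in divisors of 1666: [1, 2, 7, 14]
Sum = 24


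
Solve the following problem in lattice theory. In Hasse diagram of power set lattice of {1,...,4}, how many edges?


A cover relation a -< b holds when a < b with no c strictly between.
Cover relations:
  {} -< {1}
  {} -< {2}
  {} -< {3}
  {} -< {4}
  {1} -< {1,2}
  {1} -< {1,3}
  {1} -< {1,4}
  {2} -< {1,2}
  ...24 more
Total: 32


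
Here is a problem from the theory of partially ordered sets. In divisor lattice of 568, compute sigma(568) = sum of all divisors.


sigma(n) = sum of divisors.
Divisors of 568: [1, 2, 4, 8, 71, 142, 284, 568]
Sum = 1080


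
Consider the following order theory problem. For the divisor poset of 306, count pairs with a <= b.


The order relation is {(a,b) : a <= b}, reflexive so it includes (a,a).
Examples: (1,1), (1,102), (1,153), (1,17), (1,18), ...
Total ordered pairs: 54


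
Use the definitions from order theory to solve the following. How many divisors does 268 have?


Divisors of 268: [1, 2, 4, 67, 134, 268]
Count: 6


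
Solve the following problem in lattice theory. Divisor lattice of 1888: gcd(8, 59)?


Meet=gcd.
gcd(8,59)=1


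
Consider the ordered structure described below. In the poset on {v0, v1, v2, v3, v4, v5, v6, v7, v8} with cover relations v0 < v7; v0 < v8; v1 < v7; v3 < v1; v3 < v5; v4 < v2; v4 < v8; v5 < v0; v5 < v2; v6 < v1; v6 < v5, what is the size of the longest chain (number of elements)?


A chain is a totally ordered subset; we count the number of elements in a maximum chain.
Compute, for each element x, the size of the longest chain ending at x:
  v3: 1
  v4: 1
  v6: 1
  v1: 2
  v5: 2
  v0: 3
  ...
A maximum chain: v3 < v5 < v0 < v7
Number of elements in the longest chain: 4


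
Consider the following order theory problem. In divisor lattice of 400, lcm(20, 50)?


Join=lcm.
gcd(20,50)=10
lcm=100


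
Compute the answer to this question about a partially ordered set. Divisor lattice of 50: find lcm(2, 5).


In a divisor lattice, join = lcm (least common multiple).
gcd(2,5) = 1
lcm(2,5) = 2*5/gcd = 10/1 = 10


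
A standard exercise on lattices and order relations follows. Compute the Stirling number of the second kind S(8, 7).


S(n,k) = k*S(n-1,k) + S(n-1,k-1).
S(7,7) = 1, S(7,6) = 21
S(8,7) = 7*1 + 21 = 7 + 21
S(8,7) = 28


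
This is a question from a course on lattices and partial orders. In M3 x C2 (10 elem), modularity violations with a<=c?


Modular law: if a <= c then a v (b ^ c) = (a v b) ^ c.
Check all triples (a,b,c) with a <= c among 10 elements.
This lattice is modular (diamonds M_m and their chain-products are modular).
Total violating triples: 0


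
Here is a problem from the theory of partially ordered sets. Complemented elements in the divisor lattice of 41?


An element a is complemented if some b has a meet b = bottom, a join b = top.
a is complemented iff gcd(a, n/a)=1, i.e. a is a unitary divisor of 41.
Complemented elements: 1, 41
Count: 2


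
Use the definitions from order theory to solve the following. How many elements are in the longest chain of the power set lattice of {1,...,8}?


A chain is a totally ordered subset; we count the number of elements in a maximum chain.
Compute, for each element x, the size of the longest chain ending at x:
  {}: 1
  {1}: 2
  {2}: 2
  {3}: 2
  {4}: 2
  {5}: 2
  ...
A maximum chain: {} < {1} < {1,2} < {1,2,3} < {1,2,3,4} < {1,2,3,4,5} < {1,2,3,4,5,6} < {1,2,3,4,5,6,7} < {1,2,3,4,5,6,7,8}
Number of elements in the longest chain: 9


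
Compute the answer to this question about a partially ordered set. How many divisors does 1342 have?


Divisors of 1342: [1, 2, 11, 22, 61, 122, 671, 1342]
Count: 8


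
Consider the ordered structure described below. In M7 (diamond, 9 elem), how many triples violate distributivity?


Distributive law: a ^ (b v c) = (a ^ b) v (a ^ c).
Check all 9^3 = 729 ordered triples (a,b,c).
  e.g. a=a1, b=a2, c=a3: lhs=a1 != rhs=0
  e.g. a=a1, b=a2, c=a4: lhs=a1 != rhs=0
Total violating triples: 210


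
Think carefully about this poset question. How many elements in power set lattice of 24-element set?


Power set = 2^n.
2^24 = 16777216


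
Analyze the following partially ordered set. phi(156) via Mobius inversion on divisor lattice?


phi(n) = n * prod_{p|n} (1 - 1/p).
Prime divisors of 156: [2, 3, 13]
phi(156) = 156 * (1 - 1/2) * (1 - 1/3) * (1 - 1/13)
phi(156) = 48


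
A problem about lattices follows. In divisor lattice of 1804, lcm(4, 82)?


Join=lcm.
gcd(4,82)=2
lcm=164


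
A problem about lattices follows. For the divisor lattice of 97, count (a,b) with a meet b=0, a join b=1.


Complement pair (a,b): a meet b = bottom, a join b = top.
Here: gcd(a,b)=1 and lcm(a,b)=97, i.e. a*b=97 with a,b coprime.
Pairs found: (1,97), (97,1)
Total ordered pairs: 2


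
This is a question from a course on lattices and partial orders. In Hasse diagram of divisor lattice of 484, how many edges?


A cover relation a -< b holds when a < b with no c strictly between.
Cover relations:
  1 -< 2
  1 -< 11
  2 -< 4
  2 -< 22
  4 -< 44
  11 -< 22
  11 -< 121
  22 -< 44
  ...4 more
Total: 12


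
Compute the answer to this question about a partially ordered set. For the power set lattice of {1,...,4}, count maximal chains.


A maximal chain goes from the minimum element to a maximal element via cover relations.
Counting all min-to-max paths in the cover graph.
Total maximal chains: 24


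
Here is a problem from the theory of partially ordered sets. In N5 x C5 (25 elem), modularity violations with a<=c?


Modular law: if a <= c then a v (b ^ c) = (a v b) ^ c.
Check all triples (a,b,c) with a <= c among 25 elements.
  e.g. a=(a,0), b=(c,0), c=(b,0): lhs=(a,0) != rhs=(b,0)
  e.g. a=(a,0), b=(c,1), c=(b,0): lhs=(a,0) != rhs=(b,0)
Total violating triples: 75


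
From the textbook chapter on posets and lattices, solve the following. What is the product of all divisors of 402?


Divisors of 402: [1, 2, 3, 6, 67, 134, 201, 402]
Product = n^(d(n)/2) = 402^(8/2)
Product = 26115852816


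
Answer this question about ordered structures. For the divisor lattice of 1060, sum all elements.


sigma(n) = sum of divisors.
Divisors of 1060: [1, 2, 4, 5, 10, 20, 53, 106, 212, 265, 530, 1060]
Sum = 2268


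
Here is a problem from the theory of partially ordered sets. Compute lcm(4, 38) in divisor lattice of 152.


In a divisor lattice, join = lcm (least common multiple).
gcd(4,38) = 2
lcm(4,38) = 4*38/gcd = 152/2 = 76


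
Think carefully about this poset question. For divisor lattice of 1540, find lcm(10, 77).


In a divisor lattice, join = lcm (least common multiple).
Compute lcm iteratively: start with first element, then lcm(current, next).
Elements: [10, 77]
lcm(10,77) = 770
Final lcm = 770


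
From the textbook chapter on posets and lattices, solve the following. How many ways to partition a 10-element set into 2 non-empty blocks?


S(n,k) = k*S(n-1,k) + S(n-1,k-1).
S(9,2) = 255, S(9,1) = 1
S(10,2) = 2*255 + 1 = 510 + 1
S(10,2) = 511


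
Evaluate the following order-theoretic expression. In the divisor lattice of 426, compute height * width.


Height = length of longest chain minus 1; width = size of largest antichain.
A maximum chain: 1 | 71 | 213 | 426  (height 3).
A maximum antichain: {2, 3, 71}  (width 3).
Product = 3 * 3 = 9


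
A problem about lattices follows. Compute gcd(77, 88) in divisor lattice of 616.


In a divisor lattice, meet = gcd (greatest common divisor).
By Euclidean algorithm or factoring: gcd(77,88) = 11


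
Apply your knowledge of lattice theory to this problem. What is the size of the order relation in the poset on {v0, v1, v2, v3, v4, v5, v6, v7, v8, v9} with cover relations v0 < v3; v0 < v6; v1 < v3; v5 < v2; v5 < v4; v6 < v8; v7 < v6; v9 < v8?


The order relation is {(a,b) : a <= b}, reflexive so it includes (a,a).
Examples: (v0,v0), (v0,v3), (v0,v6), (v0,v8), (v1,v1), ...
Total ordered pairs: 20


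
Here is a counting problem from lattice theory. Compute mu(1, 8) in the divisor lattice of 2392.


In a divisor lattice, mu(a,b) = mu(b/a) where mu is the classical Mobius function.
b/a = 8/1 = 8
Prime factorization of 8: primes [2]
8 is not squarefree, so mu(8) = 0


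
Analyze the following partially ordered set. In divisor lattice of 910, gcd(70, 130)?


Meet=gcd.
gcd(70,130)=10


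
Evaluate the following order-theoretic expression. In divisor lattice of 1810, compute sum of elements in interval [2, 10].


Interval [2,10] in divisors of 1810: [2, 10]
Sum = 12


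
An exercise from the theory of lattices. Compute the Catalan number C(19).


C(n) = C(2n, n) / (n+1).
C(38, 19) = 35345263800
C(19) = 35345263800 / 20 = 1767263190


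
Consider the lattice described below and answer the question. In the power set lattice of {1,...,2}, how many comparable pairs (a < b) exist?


A comparable pair {a,b} has a < b or b < a in the order.
Count unordered pairs where one element is strictly below the other.
Examples: {{},{1}}, {{},{2}}, {{},{1,2}}, {{1},{1,2}}, ...
Total comparable pairs: 5


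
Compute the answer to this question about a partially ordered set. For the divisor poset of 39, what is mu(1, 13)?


In a divisor lattice, mu(a,b) = mu(b/a) where mu is the classical Mobius function.
b/a = 13/1 = 13
Prime factorization of 13: primes [13]
13 is squarefree with 1 prime factor(s), so mu(13) = (-1)^1 = -1


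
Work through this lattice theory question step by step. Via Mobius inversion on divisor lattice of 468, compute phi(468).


phi(n) = n * prod_{p|n} (1 - 1/p).
Prime divisors of 468: [2, 3, 13]
phi(468) = 468 * (1 - 1/2) * (1 - 1/3) * (1 - 1/13)
phi(468) = 144


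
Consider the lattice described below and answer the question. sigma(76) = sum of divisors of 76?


sigma(n) = sum of divisors.
Divisors of 76: [1, 2, 4, 19, 38, 76]
Sum = 140


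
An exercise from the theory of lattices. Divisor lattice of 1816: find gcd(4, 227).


In a divisor lattice, meet = gcd (greatest common divisor).
By Euclidean algorithm or factoring: gcd(4,227) = 1


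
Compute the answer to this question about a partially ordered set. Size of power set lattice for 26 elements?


Power set = 2^n.
2^26 = 67108864


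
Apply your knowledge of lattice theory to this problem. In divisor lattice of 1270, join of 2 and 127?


In a divisor lattice, join = lcm (least common multiple).
gcd(2,127) = 1
lcm(2,127) = 2*127/gcd = 254/1 = 254


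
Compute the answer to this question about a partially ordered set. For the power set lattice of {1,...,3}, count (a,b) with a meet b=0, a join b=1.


Complement pair (a,b): a meet b = bottom, a join b = top.
Here: A intersect B = {} and A union B = {1,...,3}.
Pairs found: ({},{1,2,3}), ({1},{2,3}), ({2},{1,3}), ({3},{1,2}), ... (4 more)
Total ordered pairs: 8


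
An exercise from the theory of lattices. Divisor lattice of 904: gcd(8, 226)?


Meet=gcd.
gcd(8,226)=2


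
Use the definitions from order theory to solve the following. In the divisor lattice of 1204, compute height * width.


Height = length of longest chain minus 1; width = size of largest antichain.
A maximum chain: 1 | 43 | 301 | 602 | 1204  (height 4).
A maximum antichain: {4, 14, 86, 301}  (width 4).
Product = 4 * 4 = 16


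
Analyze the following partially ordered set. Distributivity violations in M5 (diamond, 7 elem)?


Distributive law: a ^ (b v c) = (a ^ b) v (a ^ c).
Check all 7^3 = 343 ordered triples (a,b,c).
  e.g. a=a1, b=a2, c=a3: lhs=a1 != rhs=0
  e.g. a=a1, b=a2, c=a4: lhs=a1 != rhs=0
Total violating triples: 60


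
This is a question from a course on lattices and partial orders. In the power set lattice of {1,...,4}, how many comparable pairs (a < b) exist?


A comparable pair {a,b} has a < b or b < a in the order.
Count unordered pairs where one element is strictly below the other.
Examples: {{},{1}}, {{},{2}}, {{},{3}}, {{},{4}}, ...
Total comparable pairs: 65


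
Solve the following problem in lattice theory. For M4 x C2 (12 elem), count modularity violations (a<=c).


Modular law: if a <= c then a v (b ^ c) = (a v b) ^ c.
Check all triples (a,b,c) with a <= c among 12 elements.
This lattice is modular (diamonds M_m and their chain-products are modular).
Total violating triples: 0


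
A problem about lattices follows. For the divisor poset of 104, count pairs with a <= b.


The order relation is {(a,b) : a <= b}, reflexive so it includes (a,a).
Examples: (1,1), (1,104), (1,13), (1,2), (1,26), ...
Total ordered pairs: 30


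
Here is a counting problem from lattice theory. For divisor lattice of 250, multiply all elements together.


Divisors of 250: [1, 2, 5, 10, 25, 50, 125, 250]
Product = n^(d(n)/2) = 250^(8/2)
Product = 3906250000


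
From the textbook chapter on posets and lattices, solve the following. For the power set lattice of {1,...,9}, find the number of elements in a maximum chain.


A chain is a totally ordered subset; we count the number of elements in a maximum chain.
Compute, for each element x, the size of the longest chain ending at x:
  {}: 1
  {1}: 2
  {2}: 2
  {3}: 2
  {4}: 2
  {5}: 2
  ...
A maximum chain: {} < {1} < {1,2} < {1,2,3} < {1,2,3,4} < {1,2,3,4,5} < {1,2,3,4,5,6} < {1,2,3,4,5,6,7} < {1,2,3,4,5,6,7,8} < {1,2,3,4,5,6,7,8,9}
Number of elements in the longest chain: 10


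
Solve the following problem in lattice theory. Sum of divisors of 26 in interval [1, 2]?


Interval [1,2] in divisors of 26: [1, 2]
Sum = 3


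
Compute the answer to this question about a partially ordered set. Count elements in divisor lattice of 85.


Divisors of 85: [1, 5, 17, 85]
Count: 4


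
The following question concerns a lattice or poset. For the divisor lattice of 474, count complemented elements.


An element a is complemented if some b has a meet b = bottom, a join b = top.
a is complemented iff gcd(a, n/a)=1, i.e. a is a unitary divisor of 474.
Complemented elements: 1, 2, 3, 6, 79, 158, ... (2 more)
Count: 8


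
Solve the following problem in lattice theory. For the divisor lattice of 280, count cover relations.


A cover relation a -< b holds when a < b with no c strictly between.
Cover relations:
  1 -< 2
  1 -< 5
  1 -< 7
  2 -< 4
  2 -< 10
  2 -< 14
  4 -< 8
  4 -< 20
  ...20 more
Total: 28


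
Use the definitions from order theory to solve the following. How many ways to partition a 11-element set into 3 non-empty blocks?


S(n,k) = k*S(n-1,k) + S(n-1,k-1).
S(10,3) = 9330, S(10,2) = 511
S(11,3) = 3*9330 + 511 = 27990 + 511
S(11,3) = 28501


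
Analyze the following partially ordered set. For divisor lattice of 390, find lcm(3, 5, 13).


In a divisor lattice, join = lcm (least common multiple).
Compute lcm iteratively: start with first element, then lcm(current, next).
Elements: [3, 5, 13]
lcm(3,5) = 15
lcm(15,13) = 195
Final lcm = 195


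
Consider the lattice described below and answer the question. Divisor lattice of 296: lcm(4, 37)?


Join=lcm.
gcd(4,37)=1
lcm=148


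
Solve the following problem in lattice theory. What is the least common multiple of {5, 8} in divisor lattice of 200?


In a divisor lattice, join = lcm (least common multiple).
Compute lcm iteratively: start with first element, then lcm(current, next).
Elements: [5, 8]
lcm(5,8) = 40
Final lcm = 40


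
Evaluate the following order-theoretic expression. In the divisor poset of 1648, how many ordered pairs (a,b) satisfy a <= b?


The order relation is {(a,b) : a <= b}, reflexive so it includes (a,a).
Examples: (1,1), (1,103), (1,16), (1,1648), (1,2), ...
Total ordered pairs: 45


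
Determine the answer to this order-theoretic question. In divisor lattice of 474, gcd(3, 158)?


Meet=gcd.
gcd(3,158)=1


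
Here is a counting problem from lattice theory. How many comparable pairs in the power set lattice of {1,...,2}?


A comparable pair {a,b} has a < b or b < a in the order.
Count unordered pairs where one element is strictly below the other.
Examples: {{},{1}}, {{},{2}}, {{},{1,2}}, {{1},{1,2}}, ...
Total comparable pairs: 5


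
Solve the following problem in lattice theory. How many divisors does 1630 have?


Divisors of 1630: [1, 2, 5, 10, 163, 326, 815, 1630]
Count: 8


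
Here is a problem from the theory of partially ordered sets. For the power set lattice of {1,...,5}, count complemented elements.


An element a is complemented if some b has a meet b = bottom, a join b = top.
every subset A has complement S\A, so all elements are complemented.
Complemented elements: {}, {1}, {2}, {3}, {4}, {5}, ... (26 more)
Count: 32


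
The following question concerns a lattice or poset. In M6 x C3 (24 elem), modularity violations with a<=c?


Modular law: if a <= c then a v (b ^ c) = (a v b) ^ c.
Check all triples (a,b,c) with a <= c among 24 elements.
This lattice is modular (diamonds M_m and their chain-products are modular).
Total violating triples: 0


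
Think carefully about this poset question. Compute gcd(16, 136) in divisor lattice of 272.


In a divisor lattice, meet = gcd (greatest common divisor).
By Euclidean algorithm or factoring: gcd(16,136) = 8


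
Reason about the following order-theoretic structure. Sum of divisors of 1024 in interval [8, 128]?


Interval [8,128] in divisors of 1024: [8, 16, 32, 64, 128]
Sum = 248


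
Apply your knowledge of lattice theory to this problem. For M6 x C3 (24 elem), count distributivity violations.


Distributive law: a ^ (b v c) = (a ^ b) v (a ^ c).
Check all 24^3 = 13824 ordered triples (a,b,c).
  e.g. a=(a1,0), b=(a2,0), c=(a3,0): lhs=(a1,0) != rhs=(0,0)
  e.g. a=(a1,0), b=(a2,0), c=(a3,1): lhs=(a1,0) != rhs=(0,0)
Total violating triples: 3240


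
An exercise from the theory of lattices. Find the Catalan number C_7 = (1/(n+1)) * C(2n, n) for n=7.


C(n) = C(2n, n) / (n+1).
C(14, 7) = 3432
C(7) = 3432 / 8 = 429


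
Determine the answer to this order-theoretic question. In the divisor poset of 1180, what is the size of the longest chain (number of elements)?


A chain is a totally ordered subset; we count the number of elements in a maximum chain.
Compute, for each element x, the size of the longest chain ending at x:
  1: 1
  2: 2
  5: 2
  59: 2
  4: 3
  10: 3
  ...
A maximum chain: 1 < 2 < 4 < 20 < 1180
Number of elements in the longest chain: 5


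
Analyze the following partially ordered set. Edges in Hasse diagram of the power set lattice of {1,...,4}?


A cover relation a -< b holds when a < b with no c strictly between.
Cover relations:
  {} -< {1}
  {} -< {2}
  {} -< {3}
  {} -< {4}
  {1} -< {1,2}
  {1} -< {1,3}
  {1} -< {1,4}
  {2} -< {1,2}
  ...24 more
Total: 32


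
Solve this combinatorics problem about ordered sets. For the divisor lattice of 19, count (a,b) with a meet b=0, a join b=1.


Complement pair (a,b): a meet b = bottom, a join b = top.
Here: gcd(a,b)=1 and lcm(a,b)=19, i.e. a*b=19 with a,b coprime.
Pairs found: (1,19), (19,1)
Total ordered pairs: 2


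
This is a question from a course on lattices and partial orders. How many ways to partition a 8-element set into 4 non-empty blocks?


S(n,k) = k*S(n-1,k) + S(n-1,k-1).
S(7,4) = 350, S(7,3) = 301
S(8,4) = 4*350 + 301 = 1400 + 301
S(8,4) = 1701


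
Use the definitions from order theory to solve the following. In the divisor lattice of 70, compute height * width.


Height = length of longest chain minus 1; width = size of largest antichain.
A maximum chain: 1 | 7 | 35 | 70  (height 3).
A maximum antichain: {2, 5, 7}  (width 3).
Product = 3 * 3 = 9


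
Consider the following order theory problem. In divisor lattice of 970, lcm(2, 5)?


Join=lcm.
gcd(2,5)=1
lcm=10


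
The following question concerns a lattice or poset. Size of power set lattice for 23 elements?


Power set = 2^n.
2^23 = 8388608
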